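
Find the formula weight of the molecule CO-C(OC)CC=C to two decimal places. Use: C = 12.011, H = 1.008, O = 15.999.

Molecular formula: C6H12O2.
M = 6×12.011 + 12×1.008 + 2×15.999 = 116.16 g/mol.

116.16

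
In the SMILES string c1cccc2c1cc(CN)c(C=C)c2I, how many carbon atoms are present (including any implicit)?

13

The symbol for carbon appears 13 times in the SMILES. Lowercase c denotes aromatic carbon and counts toward C.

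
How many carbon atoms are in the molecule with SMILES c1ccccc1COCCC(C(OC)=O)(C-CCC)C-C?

The symbol for carbon appears 18 times in the SMILES. Lowercase c denotes aromatic carbon and counts toward C.

18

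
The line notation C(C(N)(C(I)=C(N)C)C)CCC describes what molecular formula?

C9H19IN2

Heavy atoms from the SMILES: 9 C, 1 I, 2 N.
Implicit hydrogens by atom environment:
  3 × C: 3 H each → 9
  3 × C: 2 H each → 6
  3 × C: no H
  2 × N: 2 H each → 4
  1 × I: no H
  Total hydrogens = 19.
Molecular formula: C9H19IN2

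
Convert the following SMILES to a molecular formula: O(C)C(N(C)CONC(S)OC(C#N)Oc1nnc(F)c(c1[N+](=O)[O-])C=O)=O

Heavy atoms from the SMILES: 12 C, 1 F, 6 N, 8 O, 1 S.
Implicit hydrogens by atom environment:
  7 × O: no H
  4 × C (aromatic): no H
  3 × C: 1 H each → 3
  2 × C: 3 H each → 6
  2 × C: no H
  2 × N (aromatic): no H
  2 × N: no H
  1 × C: 2 H
  1 × F: no H
  1 × N: 1 H
  1 × N (charge +1): no H
  1 × O (charge -1): no H
  1 × S: 1 H
  Total hydrogens = 13.
Molecular formula: C12H13FN6O8S

C12H13FN6O8S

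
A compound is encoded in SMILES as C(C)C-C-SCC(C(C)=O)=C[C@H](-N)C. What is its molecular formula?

C11H21NOS

Heavy atoms from the SMILES: 11 C, 1 N, 1 O, 1 S.
Implicit hydrogens by atom environment:
  4 × C: 2 H each → 8
  3 × C: 3 H each → 9
  2 × C: 1 H each → 2
  2 × C: no H
  1 × N: 2 H
  1 × O: no H
  1 × S: no H
  Total hydrogens = 21.
Molecular formula: C11H21NOS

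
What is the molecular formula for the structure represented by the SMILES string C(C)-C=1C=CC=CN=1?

Heavy atoms from the SMILES: 7 C, 1 N.
Implicit hydrogens by atom environment:
  4 × C (aromatic): 1 H each → 4
  1 × C: 3 H
  1 × C: 2 H
  1 × C (aromatic): no H
  1 × N (aromatic): no H
  Total hydrogens = 9.
Molecular formula: C7H9N

C7H9N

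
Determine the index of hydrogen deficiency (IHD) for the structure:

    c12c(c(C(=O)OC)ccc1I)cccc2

Molecular formula from the SMILES: C12H9IO2.
DoU = (2C + 2 + N − H − X)/2 = (2·12 + 2 + 0 − 9 − 1)/2 = 16/2 = 8.
(Structurally: 2 ring(s) + 6 π bond(s) = 8.)

8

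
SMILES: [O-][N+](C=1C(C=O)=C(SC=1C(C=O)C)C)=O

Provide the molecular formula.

C9H9NO4S

Heavy atoms from the SMILES: 9 C, 1 N, 4 O, 1 S.
Implicit hydrogens by atom environment:
  4 × C (aromatic): no H
  3 × C: 1 H each → 3
  3 × O: no H
  2 × C: 3 H each → 6
  1 × N (charge +1): no H
  1 × O (charge -1): no H
  1 × S (aromatic): no H
  Total hydrogens = 9.
Molecular formula: C9H9NO4S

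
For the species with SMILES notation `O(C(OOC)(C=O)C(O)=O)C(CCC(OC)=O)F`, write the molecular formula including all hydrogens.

Heavy atoms from the SMILES: 9 C, 1 F, 8 O.
Implicit hydrogens by atom environment:
  7 × O: no H
  3 × C: no H
  2 × C: 3 H each → 6
  2 × C: 2 H each → 4
  2 × C: 1 H each → 2
  1 × F: no H
  1 × O: 1 H
  Total hydrogens = 13.
Molecular formula: C9H13FO8

C9H13FO8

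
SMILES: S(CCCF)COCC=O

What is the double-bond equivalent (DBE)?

Molecular formula from the SMILES: C6H11FO2S.
DoU = (2C + 2 + N − H − X)/2 = (2·6 + 2 + 0 − 11 − 1)/2 = 2/2 = 1.
(Structurally: 0 ring(s) + 1 π bond(s) = 1.)

1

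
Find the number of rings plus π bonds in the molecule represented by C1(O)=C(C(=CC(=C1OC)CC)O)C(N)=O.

5

Molecular formula from the SMILES: C10H13NO4.
DoU = (2C + 2 + N − H − X)/2 = (2·10 + 2 + 1 − 13 − 0)/2 = 10/2 = 5.
(Structurally: 1 ring(s) + 4 π bond(s) = 5.)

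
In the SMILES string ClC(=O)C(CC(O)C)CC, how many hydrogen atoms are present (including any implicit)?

Hydrogens are implicit in SMILES; fill each atom to its normal valence:
  2 × C: 3 H each → 6
  2 × C: 2 H each → 4
  2 × C: 1 H each → 2
  1 × C: no H
  1 × Cl: no H
  1 × O: 1 H
  1 × O: no H
  Total hydrogens = 13.

13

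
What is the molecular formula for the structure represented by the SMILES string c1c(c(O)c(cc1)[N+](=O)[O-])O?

Heavy atoms from the SMILES: 6 C, 1 N, 4 O.
Implicit hydrogens by atom environment:
  3 × C (aromatic): 1 H each → 3
  3 × C (aromatic): no H
  2 × O: 1 H each → 2
  1 × N (charge +1): no H
  1 × O: no H
  1 × O (charge -1): no H
  Total hydrogens = 5.
Molecular formula: C6H5NO4

C6H5NO4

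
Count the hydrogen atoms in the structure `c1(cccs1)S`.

4

Hydrogens are implicit in SMILES; fill each atom to its normal valence:
  3 × C (aromatic): 1 H each → 3
  1 × C (aromatic): no H
  1 × S: 1 H
  1 × S (aromatic): no H
  Total hydrogens = 4.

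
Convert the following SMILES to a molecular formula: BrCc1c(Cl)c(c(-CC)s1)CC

C9H12BrClS

Heavy atoms from the SMILES: 1 Br, 9 C, 1 Cl, 1 S.
Implicit hydrogens by atom environment:
  4 × C (aromatic): no H
  3 × C: 2 H each → 6
  2 × C: 3 H each → 6
  1 × Br: no H
  1 × Cl: no H
  1 × S (aromatic): no H
  Total hydrogens = 12.
Molecular formula: C9H12BrClS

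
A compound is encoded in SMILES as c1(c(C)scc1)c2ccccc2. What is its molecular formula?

Heavy atoms from the SMILES: 11 C, 1 S.
Implicit hydrogens by atom environment:
  7 × C (aromatic): 1 H each → 7
  3 × C (aromatic): no H
  1 × C: 3 H
  1 × S (aromatic): no H
  Total hydrogens = 10.
Molecular formula: C11H10S

C11H10S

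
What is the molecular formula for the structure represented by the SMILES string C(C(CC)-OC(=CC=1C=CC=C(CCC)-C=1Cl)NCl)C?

Heavy atoms from the SMILES: 16 C, 2 Cl, 1 N, 1 O.
Implicit hydrogens by atom environment:
  4 × C: 2 H each → 8
  3 × C: 3 H each → 9
  3 × C (aromatic): 1 H each → 3
  3 × C (aromatic): no H
  2 × C: 1 H each → 2
  2 × Cl: no H
  1 × C: no H
  1 × N: 1 H
  1 × O: no H
  Total hydrogens = 23.
Molecular formula: C16H23Cl2NO

C16H23Cl2NO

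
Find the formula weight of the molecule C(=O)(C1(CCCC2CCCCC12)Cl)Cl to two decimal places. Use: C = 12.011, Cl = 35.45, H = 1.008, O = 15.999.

Molecular formula: C11H16Cl2O.
M = 11×12.011 + 2×35.45 + 16×1.008 + 1×15.999 = 235.15 g/mol.

235.15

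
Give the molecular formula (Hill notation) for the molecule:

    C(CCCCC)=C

C7H14

Heavy atoms from the SMILES: 7 C.
Implicit hydrogens by atom environment:
  5 × C: 2 H each → 10
  1 × C: 3 H
  1 × C: 1 H
  Total hydrogens = 14.
Molecular formula: C7H14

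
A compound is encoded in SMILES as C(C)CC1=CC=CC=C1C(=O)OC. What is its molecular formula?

C11H14O2

Heavy atoms from the SMILES: 11 C, 2 O.
Implicit hydrogens by atom environment:
  4 × C (aromatic): 1 H each → 4
  2 × C: 3 H each → 6
  2 × C: 2 H each → 4
  2 × C (aromatic): no H
  2 × O: no H
  1 × C: no H
  Total hydrogens = 14.
Molecular formula: C11H14O2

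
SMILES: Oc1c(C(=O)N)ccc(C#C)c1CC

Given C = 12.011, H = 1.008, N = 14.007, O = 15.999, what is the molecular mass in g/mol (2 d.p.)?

Molecular formula: C11H11NO2.
M = 11×12.011 + 11×1.008 + 1×14.007 + 2×15.999 = 189.21 g/mol.

189.21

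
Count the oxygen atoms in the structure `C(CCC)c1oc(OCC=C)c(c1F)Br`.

The symbol for oxygen appears 2 times in the SMILES.

2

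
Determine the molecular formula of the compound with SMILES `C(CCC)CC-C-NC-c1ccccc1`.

Heavy atoms from the SMILES: 14 C, 1 N.
Implicit hydrogens by atom environment:
  7 × C: 2 H each → 14
  5 × C (aromatic): 1 H each → 5
  1 × C: 3 H
  1 × C (aromatic): no H
  1 × N: 1 H
  Total hydrogens = 23.
Molecular formula: C14H23N

C14H23N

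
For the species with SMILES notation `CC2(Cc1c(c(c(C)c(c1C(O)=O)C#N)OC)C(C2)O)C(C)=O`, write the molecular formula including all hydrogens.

C17H19NO5

Heavy atoms from the SMILES: 17 C, 1 N, 5 O.
Implicit hydrogens by atom environment:
  6 × C (aromatic): no H
  4 × C: 3 H each → 12
  4 × C: no H
  3 × O: no H
  2 × C: 2 H each → 4
  2 × O: 1 H each → 2
  1 × C: 1 H
  1 × N: no H
  Total hydrogens = 19.
Molecular formula: C17H19NO5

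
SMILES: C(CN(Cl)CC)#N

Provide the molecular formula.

Heavy atoms from the SMILES: 4 C, 1 Cl, 2 N.
Implicit hydrogens by atom environment:
  2 × C: 2 H each → 4
  2 × N: no H
  1 × C: 3 H
  1 × C: no H
  1 × Cl: no H
  Total hydrogens = 7.
Molecular formula: C4H7ClN2

C4H7ClN2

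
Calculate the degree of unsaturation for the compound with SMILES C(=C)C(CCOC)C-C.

1

Molecular formula from the SMILES: C8H16O.
DoU = (2C + 2 + N − H − X)/2 = (2·8 + 2 + 0 − 16 − 0)/2 = 2/2 = 1.
(Structurally: 0 ring(s) + 1 π bond(s) = 1.)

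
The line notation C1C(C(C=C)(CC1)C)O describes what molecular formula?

C8H14O

Heavy atoms from the SMILES: 8 C, 1 O.
Implicit hydrogens by atom environment:
  4 × C: 2 H each → 8
  2 × C: 1 H each → 2
  1 × C: 3 H
  1 × C: no H
  1 × O: 1 H
  Total hydrogens = 14.
Molecular formula: C8H14O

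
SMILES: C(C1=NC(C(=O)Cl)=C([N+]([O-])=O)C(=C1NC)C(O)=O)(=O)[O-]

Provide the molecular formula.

Heavy atoms from the SMILES: 9 C, 1 Cl, 3 N, 7 O.
Implicit hydrogens by atom environment:
  5 × C (aromatic): no H
  4 × O: no H
  3 × C: no H
  2 × O (charge -1): no H
  1 × C: 3 H
  1 × Cl: no H
  1 × N: 1 H
  1 × N (aromatic): no H
  1 × N (charge +1): no H
  1 × O: 1 H
  Total hydrogens = 5.
Net charge -1.
Molecular formula: C9H5ClN3O7-

C9H5ClN3O7-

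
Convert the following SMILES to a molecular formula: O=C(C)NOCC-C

C5H11NO2

Heavy atoms from the SMILES: 5 C, 1 N, 2 O.
Implicit hydrogens by atom environment:
  2 × C: 3 H each → 6
  2 × C: 2 H each → 4
  2 × O: no H
  1 × C: no H
  1 × N: 1 H
  Total hydrogens = 11.
Molecular formula: C5H11NO2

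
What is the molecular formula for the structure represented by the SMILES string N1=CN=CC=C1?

C4H4N2

Heavy atoms from the SMILES: 4 C, 2 N.
Implicit hydrogens by atom environment:
  4 × C (aromatic): 1 H each → 4
  2 × N (aromatic): no H
  Total hydrogens = 4.
Molecular formula: C4H4N2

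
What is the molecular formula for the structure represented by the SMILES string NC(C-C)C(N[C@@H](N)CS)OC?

Heavy atoms from the SMILES: 7 C, 3 N, 1 O, 1 S.
Implicit hydrogens by atom environment:
  3 × C: 1 H each → 3
  2 × C: 3 H each → 6
  2 × C: 2 H each → 4
  2 × N: 2 H each → 4
  1 × N: 1 H
  1 × O: no H
  1 × S: 1 H
  Total hydrogens = 19.
Molecular formula: C7H19N3OS

C7H19N3OS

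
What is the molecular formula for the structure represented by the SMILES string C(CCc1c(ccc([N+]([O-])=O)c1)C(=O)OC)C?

Heavy atoms from the SMILES: 12 C, 1 N, 4 O.
Implicit hydrogens by atom environment:
  3 × C: 2 H each → 6
  3 × C (aromatic): 1 H each → 3
  3 × C (aromatic): no H
  3 × O: no H
  2 × C: 3 H each → 6
  1 × C: no H
  1 × N (charge +1): no H
  1 × O (charge -1): no H
  Total hydrogens = 15.
Molecular formula: C12H15NO4

C12H15NO4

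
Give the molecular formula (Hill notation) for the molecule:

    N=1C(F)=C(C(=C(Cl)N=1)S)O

Heavy atoms from the SMILES: 4 C, 1 Cl, 1 F, 2 N, 1 O, 1 S.
Implicit hydrogens by atom environment:
  4 × C (aromatic): no H
  2 × N (aromatic): no H
  1 × Cl: no H
  1 × F: no H
  1 × O: 1 H
  1 × S: 1 H
  Total hydrogens = 2.
Molecular formula: C4H2ClFN2OS

C4H2ClFN2OS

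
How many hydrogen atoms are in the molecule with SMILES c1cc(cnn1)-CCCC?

12

Hydrogens are implicit in SMILES; fill each atom to its normal valence:
  3 × C: 2 H each → 6
  3 × C (aromatic): 1 H each → 3
  2 × N (aromatic): no H
  1 × C: 3 H
  1 × C (aromatic): no H
  Total hydrogens = 12.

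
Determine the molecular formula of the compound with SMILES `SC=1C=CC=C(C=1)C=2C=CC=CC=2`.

Heavy atoms from the SMILES: 12 C, 1 S.
Implicit hydrogens by atom environment:
  9 × C (aromatic): 1 H each → 9
  3 × C (aromatic): no H
  1 × S: 1 H
  Total hydrogens = 10.
Molecular formula: C12H10S

C12H10S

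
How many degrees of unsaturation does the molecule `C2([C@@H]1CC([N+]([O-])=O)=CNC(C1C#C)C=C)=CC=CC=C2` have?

10

Molecular formula from the SMILES: C16H16N2O2.
DoU = (2C + 2 + N − H − X)/2 = (2·16 + 2 + 2 − 16 − 0)/2 = 20/2 = 10.
(Structurally: 2 ring(s) + 8 π bond(s) = 10.)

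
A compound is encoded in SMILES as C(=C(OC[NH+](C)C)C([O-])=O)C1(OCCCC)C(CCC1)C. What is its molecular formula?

Heavy atoms from the SMILES: 16 C, 1 N, 4 O.
Implicit hydrogens by atom environment:
  7 × C: 2 H each → 14
  4 × C: 3 H each → 12
  3 × C: no H
  3 × O: no H
  2 × C: 1 H each → 2
  1 × N (charge +1): 1 H
  1 × O (charge -1): no H
  Total hydrogens = 29.
Molecular formula: C16H29NO4

C16H29NO4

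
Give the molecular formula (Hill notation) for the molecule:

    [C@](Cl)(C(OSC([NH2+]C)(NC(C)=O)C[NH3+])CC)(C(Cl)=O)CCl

Heavy atoms from the SMILES: 11 C, 3 Cl, 3 N, 3 O, 1 S.
Implicit hydrogens by atom environment:
  4 × C: no H
  3 × C: 3 H each → 9
  3 × C: 2 H each → 6
  3 × Cl: no H
  3 × O: no H
  1 × C: 1 H
  1 × N (charge +1): 3 H
  1 × N (charge +1): 2 H
  1 × N: 1 H
  1 × S: no H
  Total hydrogens = 22.
Net charge +2.
Molecular formula: [C11H22Cl3N3O3S]2+

[C11H22Cl3N3O3S]2+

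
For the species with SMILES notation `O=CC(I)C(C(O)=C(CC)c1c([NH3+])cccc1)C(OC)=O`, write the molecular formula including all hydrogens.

C15H19INO4+

Heavy atoms from the SMILES: 15 C, 1 I, 1 N, 4 O.
Implicit hydrogens by atom environment:
  4 × C (aromatic): 1 H each → 4
  3 × C: 1 H each → 3
  3 × C: no H
  3 × O: no H
  2 × C: 3 H each → 6
  2 × C (aromatic): no H
  1 × C: 2 H
  1 × I: no H
  1 × N (charge +1): 3 H
  1 × O: 1 H
  Total hydrogens = 19.
Net charge +1.
Molecular formula: C15H19INO4+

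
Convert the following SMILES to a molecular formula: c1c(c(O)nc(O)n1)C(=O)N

Heavy atoms from the SMILES: 5 C, 3 N, 3 O.
Implicit hydrogens by atom environment:
  3 × C (aromatic): no H
  2 × N (aromatic): no H
  2 × O: 1 H each → 2
  1 × C (aromatic): 1 H
  1 × C: no H
  1 × N: 2 H
  1 × O: no H
  Total hydrogens = 5.
Molecular formula: C5H5N3O3

C5H5N3O3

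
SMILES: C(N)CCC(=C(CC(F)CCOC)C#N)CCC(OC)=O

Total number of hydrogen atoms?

Hydrogens are implicit in SMILES; fill each atom to its normal valence:
  8 × C: 2 H each → 16
  4 × C: no H
  3 × O: no H
  2 × C: 3 H each → 6
  1 × C: 1 H
  1 × F: no H
  1 × N: 2 H
  1 × N: no H
  Total hydrogens = 25.

25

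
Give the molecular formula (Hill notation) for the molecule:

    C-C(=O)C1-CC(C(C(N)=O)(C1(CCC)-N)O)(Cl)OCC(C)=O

C14H23ClN2O5

Heavy atoms from the SMILES: 14 C, 1 Cl, 2 N, 5 O.
Implicit hydrogens by atom environment:
  6 × C: no H
  4 × C: 2 H each → 8
  4 × O: no H
  3 × C: 3 H each → 9
  2 × N: 2 H each → 4
  1 × C: 1 H
  1 × Cl: no H
  1 × O: 1 H
  Total hydrogens = 23.
Molecular formula: C14H23ClN2O5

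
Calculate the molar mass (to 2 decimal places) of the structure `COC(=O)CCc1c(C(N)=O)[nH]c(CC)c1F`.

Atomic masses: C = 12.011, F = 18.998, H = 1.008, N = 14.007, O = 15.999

Molecular formula: C11H15FN2O3.
M = 11×12.011 + 1×18.998 + 15×1.008 + 2×14.007 + 3×15.999 = 242.25 g/mol.

242.25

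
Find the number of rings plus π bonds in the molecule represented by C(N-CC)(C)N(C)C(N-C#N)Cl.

2

Molecular formula from the SMILES: C7H15ClN4.
DoU = (2C + 2 + N − H − X)/2 = (2·7 + 2 + 4 − 15 − 1)/2 = 4/2 = 2.
(Structurally: 0 ring(s) + 2 π bond(s) = 2.)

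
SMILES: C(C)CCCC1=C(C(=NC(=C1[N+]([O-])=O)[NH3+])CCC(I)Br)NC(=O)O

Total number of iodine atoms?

The symbol for iodine appears 1 time in the SMILES.

1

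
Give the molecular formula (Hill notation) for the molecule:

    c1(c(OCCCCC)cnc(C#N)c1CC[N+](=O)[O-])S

Heavy atoms from the SMILES: 13 C, 3 N, 3 O, 1 S.
Implicit hydrogens by atom environment:
  6 × C: 2 H each → 12
  4 × C (aromatic): no H
  2 × O: no H
  1 × C: 3 H
  1 × C (aromatic): 1 H
  1 × C: no H
  1 × N (aromatic): no H
  1 × N (charge +1): no H
  1 × N: no H
  1 × O (charge -1): no H
  1 × S: 1 H
  Total hydrogens = 17.
Molecular formula: C13H17N3O3S

C13H17N3O3S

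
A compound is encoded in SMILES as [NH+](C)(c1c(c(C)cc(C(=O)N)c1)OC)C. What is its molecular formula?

Heavy atoms from the SMILES: 11 C, 2 N, 2 O.
Implicit hydrogens by atom environment:
  4 × C: 3 H each → 12
  4 × C (aromatic): no H
  2 × C (aromatic): 1 H each → 2
  2 × O: no H
  1 × C: no H
  1 × N: 2 H
  1 × N (charge +1): 1 H
  Total hydrogens = 17.
Net charge +1.
Molecular formula: C11H17N2O2+

C11H17N2O2+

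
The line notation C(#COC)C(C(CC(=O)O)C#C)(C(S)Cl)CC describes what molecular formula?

C12H15ClO3S

Heavy atoms from the SMILES: 12 C, 1 Cl, 3 O, 1 S.
Implicit hydrogens by atom environment:
  5 × C: no H
  3 × C: 1 H each → 3
  2 × C: 3 H each → 6
  2 × C: 2 H each → 4
  2 × O: no H
  1 × Cl: no H
  1 × O: 1 H
  1 × S: 1 H
  Total hydrogens = 15.
Molecular formula: C12H15ClO3S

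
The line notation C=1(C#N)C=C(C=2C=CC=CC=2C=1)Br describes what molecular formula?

Heavy atoms from the SMILES: 1 Br, 11 C, 1 N.
Implicit hydrogens by atom environment:
  6 × C (aromatic): 1 H each → 6
  4 × C (aromatic): no H
  1 × Br: no H
  1 × C: no H
  1 × N: no H
  Total hydrogens = 6.
Molecular formula: C11H6BrN

C11H6BrN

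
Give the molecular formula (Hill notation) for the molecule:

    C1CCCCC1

Heavy atoms from the SMILES: 6 C.
Implicit hydrogens by atom environment:
  6 × C: 2 H each → 12
  Total hydrogens = 12.
Molecular formula: C6H12

C6H12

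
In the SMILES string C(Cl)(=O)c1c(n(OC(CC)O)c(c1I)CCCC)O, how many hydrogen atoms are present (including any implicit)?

Hydrogens are implicit in SMILES; fill each atom to its normal valence:
  4 × C: 2 H each → 8
  4 × C (aromatic): no H
  2 × C: 3 H each → 6
  2 × O: 1 H each → 2
  2 × O: no H
  1 × C: 1 H
  1 × C: no H
  1 × Cl: no H
  1 × I: no H
  1 × N (aromatic): no H
  Total hydrogens = 17.

17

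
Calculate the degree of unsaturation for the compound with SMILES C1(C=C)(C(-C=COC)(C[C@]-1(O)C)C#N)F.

5

Molecular formula from the SMILES: C11H14FNO2.
DoU = (2C + 2 + N − H − X)/2 = (2·11 + 2 + 1 − 14 − 1)/2 = 10/2 = 5.
(Structurally: 1 ring(s) + 4 π bond(s) = 5.)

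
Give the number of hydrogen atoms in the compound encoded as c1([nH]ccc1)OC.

7

Hydrogens are implicit in SMILES; fill each atom to its normal valence:
  3 × C (aromatic): 1 H each → 3
  1 × C: 3 H
  1 × C (aromatic): no H
  1 × N (aromatic): 1 H
  1 × O: no H
  Total hydrogens = 7.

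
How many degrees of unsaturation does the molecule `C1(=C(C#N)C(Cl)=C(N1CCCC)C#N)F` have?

Molecular formula from the SMILES: C10H9ClFN3.
DoU = (2C + 2 + N − H − X)/2 = (2·10 + 2 + 3 − 9 − 2)/2 = 14/2 = 7.
(Structurally: 1 ring(s) + 6 π bond(s) = 7.)

7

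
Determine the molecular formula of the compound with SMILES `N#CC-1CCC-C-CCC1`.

C9H15N

Heavy atoms from the SMILES: 9 C, 1 N.
Implicit hydrogens by atom environment:
  7 × C: 2 H each → 14
  1 × C: 1 H
  1 × C: no H
  1 × N: no H
  Total hydrogens = 15.
Molecular formula: C9H15N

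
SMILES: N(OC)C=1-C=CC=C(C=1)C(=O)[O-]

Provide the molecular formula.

Heavy atoms from the SMILES: 8 C, 1 N, 3 O.
Implicit hydrogens by atom environment:
  4 × C (aromatic): 1 H each → 4
  2 × C (aromatic): no H
  2 × O: no H
  1 × C: 3 H
  1 × C: no H
  1 × N: 1 H
  1 × O (charge -1): no H
  Total hydrogens = 8.
Net charge -1.
Molecular formula: C8H8NO3-

C8H8NO3-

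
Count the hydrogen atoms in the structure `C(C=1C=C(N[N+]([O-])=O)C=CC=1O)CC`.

12

Hydrogens are implicit in SMILES; fill each atom to its normal valence:
  3 × C (aromatic): 1 H each → 3
  3 × C (aromatic): no H
  2 × C: 2 H each → 4
  1 × C: 3 H
  1 × N: 1 H
  1 × N (charge +1): no H
  1 × O: 1 H
  1 × O: no H
  1 × O (charge -1): no H
  Total hydrogens = 12.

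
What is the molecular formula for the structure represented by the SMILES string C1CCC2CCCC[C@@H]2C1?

C10H18

Heavy atoms from the SMILES: 10 C.
Implicit hydrogens by atom environment:
  8 × C: 2 H each → 16
  2 × C: 1 H each → 2
  Total hydrogens = 18.
Molecular formula: C10H18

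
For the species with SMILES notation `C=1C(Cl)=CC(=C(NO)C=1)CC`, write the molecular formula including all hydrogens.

C8H10ClNO

Heavy atoms from the SMILES: 8 C, 1 Cl, 1 N, 1 O.
Implicit hydrogens by atom environment:
  3 × C (aromatic): 1 H each → 3
  3 × C (aromatic): no H
  1 × C: 3 H
  1 × C: 2 H
  1 × Cl: no H
  1 × N: 1 H
  1 × O: 1 H
  Total hydrogens = 10.
Molecular formula: C8H10ClNO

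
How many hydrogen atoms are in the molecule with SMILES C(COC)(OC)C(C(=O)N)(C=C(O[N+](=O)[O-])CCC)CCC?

26

Hydrogens are implicit in SMILES; fill each atom to its normal valence:
  5 × C: 2 H each → 10
  5 × O: no H
  4 × C: 3 H each → 12
  3 × C: no H
  2 × C: 1 H each → 2
  1 × N: 2 H
  1 × N (charge +1): no H
  1 × O (charge -1): no H
  Total hydrogens = 26.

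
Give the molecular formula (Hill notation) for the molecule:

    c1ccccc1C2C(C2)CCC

C12H16

Heavy atoms from the SMILES: 12 C.
Implicit hydrogens by atom environment:
  5 × C (aromatic): 1 H each → 5
  3 × C: 2 H each → 6
  2 × C: 1 H each → 2
  1 × C: 3 H
  1 × C (aromatic): no H
  Total hydrogens = 16.
Molecular formula: C12H16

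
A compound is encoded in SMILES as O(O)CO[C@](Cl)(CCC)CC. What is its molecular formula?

Heavy atoms from the SMILES: 7 C, 1 Cl, 3 O.
Implicit hydrogens by atom environment:
  4 × C: 2 H each → 8
  2 × C: 3 H each → 6
  2 × O: no H
  1 × C: no H
  1 × Cl: no H
  1 × O: 1 H
  Total hydrogens = 15.
Molecular formula: C7H15ClO3

C7H15ClO3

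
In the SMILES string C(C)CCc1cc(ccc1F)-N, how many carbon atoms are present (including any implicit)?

The symbol for carbon appears 10 times in the SMILES. Lowercase c denotes aromatic carbon and counts toward C.

10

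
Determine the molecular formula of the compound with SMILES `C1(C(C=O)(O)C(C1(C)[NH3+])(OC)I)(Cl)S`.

C7H12ClINO3S+

Heavy atoms from the SMILES: 7 C, 1 Cl, 1 I, 1 N, 3 O, 1 S.
Implicit hydrogens by atom environment:
  4 × C: no H
  2 × C: 3 H each → 6
  2 × O: no H
  1 × C: 1 H
  1 × Cl: no H
  1 × I: no H
  1 × N (charge +1): 3 H
  1 × O: 1 H
  1 × S: 1 H
  Total hydrogens = 12.
Net charge +1.
Molecular formula: C7H12ClINO3S+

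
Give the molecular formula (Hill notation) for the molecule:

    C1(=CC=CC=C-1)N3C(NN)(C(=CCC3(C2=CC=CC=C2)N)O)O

Heavy atoms from the SMILES: 17 C, 4 N, 2 O.
Implicit hydrogens by atom environment:
  10 × C (aromatic): 1 H each → 10
  3 × C: no H
  2 × C (aromatic): no H
  2 × N: 2 H each → 4
  2 × O: 1 H each → 2
  1 × C: 2 H
  1 × C: 1 H
  1 × N: 1 H
  1 × N: no H
  Total hydrogens = 20.
Molecular formula: C17H20N4O2

C17H20N4O2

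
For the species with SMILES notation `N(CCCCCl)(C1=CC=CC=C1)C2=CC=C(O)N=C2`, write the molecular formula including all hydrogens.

C15H17ClN2O

Heavy atoms from the SMILES: 15 C, 1 Cl, 2 N, 1 O.
Implicit hydrogens by atom environment:
  8 × C (aromatic): 1 H each → 8
  4 × C: 2 H each → 8
  3 × C (aromatic): no H
  1 × Cl: no H
  1 × N (aromatic): no H
  1 × N: no H
  1 × O: 1 H
  Total hydrogens = 17.
Molecular formula: C15H17ClN2O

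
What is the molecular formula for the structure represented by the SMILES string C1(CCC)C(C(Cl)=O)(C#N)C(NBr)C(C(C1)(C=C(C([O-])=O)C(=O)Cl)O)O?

C15H16BrCl2N2O6-

Heavy atoms from the SMILES: 1 Br, 15 C, 2 Cl, 2 N, 6 O.
Implicit hydrogens by atom environment:
  7 × C: no H
  4 × C: 1 H each → 4
  3 × C: 2 H each → 6
  3 × O: no H
  2 × Cl: no H
  2 × O: 1 H each → 2
  1 × Br: no H
  1 × C: 3 H
  1 × N: 1 H
  1 × N: no H
  1 × O (charge -1): no H
  Total hydrogens = 16.
Net charge -1.
Molecular formula: C15H16BrCl2N2O6-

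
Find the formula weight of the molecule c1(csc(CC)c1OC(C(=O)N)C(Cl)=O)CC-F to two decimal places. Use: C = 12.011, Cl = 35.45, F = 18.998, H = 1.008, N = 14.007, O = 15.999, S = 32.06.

293.74

Molecular formula: C11H13ClFNO3S.
M = 11×12.011 + 1×35.45 + 1×18.998 + 13×1.008 + 1×14.007 + 3×15.999 + 1×32.06 = 293.74 g/mol.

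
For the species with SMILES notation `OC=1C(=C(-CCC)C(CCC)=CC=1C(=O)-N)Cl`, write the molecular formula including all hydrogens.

C13H18ClNO2

Heavy atoms from the SMILES: 13 C, 1 Cl, 1 N, 2 O.
Implicit hydrogens by atom environment:
  5 × C (aromatic): no H
  4 × C: 2 H each → 8
  2 × C: 3 H each → 6
  1 × C (aromatic): 1 H
  1 × C: no H
  1 × Cl: no H
  1 × N: 2 H
  1 × O: 1 H
  1 × O: no H
  Total hydrogens = 18.
Molecular formula: C13H18ClNO2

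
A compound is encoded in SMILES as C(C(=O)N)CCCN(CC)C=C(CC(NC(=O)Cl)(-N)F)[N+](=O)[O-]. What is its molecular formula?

Heavy atoms from the SMILES: 12 C, 1 Cl, 1 F, 5 N, 4 O.
Implicit hydrogens by atom environment:
  6 × C: 2 H each → 12
  4 × C: no H
  3 × O: no H
  2 × N: 2 H each → 4
  1 × C: 3 H
  1 × C: 1 H
  1 × Cl: no H
  1 × F: no H
  1 × N: 1 H
  1 × N: no H
  1 × N (charge +1): no H
  1 × O (charge -1): no H
  Total hydrogens = 21.
Molecular formula: C12H21ClFN5O4

C12H21ClFN5O4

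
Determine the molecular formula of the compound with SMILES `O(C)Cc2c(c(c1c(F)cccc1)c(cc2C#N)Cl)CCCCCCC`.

C22H25ClFNO

Heavy atoms from the SMILES: 22 C, 1 Cl, 1 F, 1 N, 1 O.
Implicit hydrogens by atom environment:
  7 × C: 2 H each → 14
  7 × C (aromatic): no H
  5 × C (aromatic): 1 H each → 5
  2 × C: 3 H each → 6
  1 × C: no H
  1 × Cl: no H
  1 × F: no H
  1 × N: no H
  1 × O: no H
  Total hydrogens = 25.
Molecular formula: C22H25ClFNO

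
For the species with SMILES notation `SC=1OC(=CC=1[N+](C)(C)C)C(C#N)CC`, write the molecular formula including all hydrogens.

C11H17N2OS+

Heavy atoms from the SMILES: 11 C, 2 N, 1 O, 1 S.
Implicit hydrogens by atom environment:
  4 × C: 3 H each → 12
  3 × C (aromatic): no H
  1 × C: 2 H
  1 × C (aromatic): 1 H
  1 × C: 1 H
  1 × C: no H
  1 × N: no H
  1 × N (charge +1): no H
  1 × O (aromatic): no H
  1 × S: 1 H
  Total hydrogens = 17.
Net charge +1.
Molecular formula: C11H17N2OS+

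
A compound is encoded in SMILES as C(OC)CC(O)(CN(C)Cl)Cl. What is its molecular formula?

C6H13Cl2NO2

Heavy atoms from the SMILES: 6 C, 2 Cl, 1 N, 2 O.
Implicit hydrogens by atom environment:
  3 × C: 2 H each → 6
  2 × C: 3 H each → 6
  2 × Cl: no H
  1 × C: no H
  1 × N: no H
  1 × O: 1 H
  1 × O: no H
  Total hydrogens = 13.
Molecular formula: C6H13Cl2NO2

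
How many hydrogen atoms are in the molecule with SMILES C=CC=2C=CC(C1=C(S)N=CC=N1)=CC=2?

10

Hydrogens are implicit in SMILES; fill each atom to its normal valence:
  6 × C (aromatic): 1 H each → 6
  4 × C (aromatic): no H
  2 × N (aromatic): no H
  1 × C: 2 H
  1 × C: 1 H
  1 × S: 1 H
  Total hydrogens = 10.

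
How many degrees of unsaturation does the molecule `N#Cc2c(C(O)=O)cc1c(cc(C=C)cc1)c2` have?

Molecular formula from the SMILES: C14H9NO2.
DoU = (2C + 2 + N − H − X)/2 = (2·14 + 2 + 1 − 9 − 0)/2 = 22/2 = 11.
(Structurally: 2 ring(s) + 9 π bond(s) = 11.)

11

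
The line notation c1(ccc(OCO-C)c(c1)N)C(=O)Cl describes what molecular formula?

Heavy atoms from the SMILES: 9 C, 1 Cl, 1 N, 3 O.
Implicit hydrogens by atom environment:
  3 × C (aromatic): 1 H each → 3
  3 × C (aromatic): no H
  3 × O: no H
  1 × C: 3 H
  1 × C: 2 H
  1 × C: no H
  1 × Cl: no H
  1 × N: 2 H
  Total hydrogens = 10.
Molecular formula: C9H10ClNO3

C9H10ClNO3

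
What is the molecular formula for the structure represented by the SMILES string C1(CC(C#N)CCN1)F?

C6H9FN2

Heavy atoms from the SMILES: 6 C, 1 F, 2 N.
Implicit hydrogens by atom environment:
  3 × C: 2 H each → 6
  2 × C: 1 H each → 2
  1 × C: no H
  1 × F: no H
  1 × N: 1 H
  1 × N: no H
  Total hydrogens = 9.
Molecular formula: C6H9FN2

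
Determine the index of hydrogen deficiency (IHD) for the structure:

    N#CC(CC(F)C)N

Molecular formula from the SMILES: C5H9FN2.
DoU = (2C + 2 + N − H − X)/2 = (2·5 + 2 + 2 − 9 − 1)/2 = 4/2 = 2.
(Structurally: 0 ring(s) + 2 π bond(s) = 2.)

2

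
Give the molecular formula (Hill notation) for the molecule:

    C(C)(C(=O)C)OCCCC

Heavy atoms from the SMILES: 8 C, 2 O.
Implicit hydrogens by atom environment:
  3 × C: 3 H each → 9
  3 × C: 2 H each → 6
  2 × O: no H
  1 × C: 1 H
  1 × C: no H
  Total hydrogens = 16.
Molecular formula: C8H16O2

C8H16O2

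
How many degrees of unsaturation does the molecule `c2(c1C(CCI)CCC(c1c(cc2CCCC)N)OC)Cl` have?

5

Molecular formula from the SMILES: C17H25ClINO.
DoU = (2C + 2 + N − H − X)/2 = (2·17 + 2 + 1 − 25 − 2)/2 = 10/2 = 5.
(Structurally: 2 ring(s) + 3 π bond(s) = 5.)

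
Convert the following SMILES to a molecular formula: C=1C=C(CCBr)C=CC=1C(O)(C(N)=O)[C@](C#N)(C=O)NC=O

Heavy atoms from the SMILES: 1 Br, 14 C, 3 N, 4 O.
Implicit hydrogens by atom environment:
  4 × C (aromatic): 1 H each → 4
  4 × C: no H
  3 × O: no H
  2 × C: 2 H each → 4
  2 × C: 1 H each → 2
  2 × C (aromatic): no H
  1 × Br: no H
  1 × N: 2 H
  1 × N: 1 H
  1 × N: no H
  1 × O: 1 H
  Total hydrogens = 14.
Molecular formula: C14H14BrN3O4

C14H14BrN3O4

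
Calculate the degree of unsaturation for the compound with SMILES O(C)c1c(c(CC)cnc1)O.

4

Molecular formula from the SMILES: C8H11NO2.
DoU = (2C + 2 + N − H − X)/2 = (2·8 + 2 + 1 − 11 − 0)/2 = 8/2 = 4.
(Structurally: 1 ring(s) + 3 π bond(s) = 4.)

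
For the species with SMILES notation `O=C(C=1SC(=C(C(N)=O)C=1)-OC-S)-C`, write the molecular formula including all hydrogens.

Heavy atoms from the SMILES: 8 C, 1 N, 3 O, 2 S.
Implicit hydrogens by atom environment:
  3 × C (aromatic): no H
  3 × O: no H
  2 × C: no H
  1 × C: 3 H
  1 × C: 2 H
  1 × C (aromatic): 1 H
  1 × N: 2 H
  1 × S: 1 H
  1 × S (aromatic): no H
  Total hydrogens = 9.
Molecular formula: C8H9NO3S2

C8H9NO3S2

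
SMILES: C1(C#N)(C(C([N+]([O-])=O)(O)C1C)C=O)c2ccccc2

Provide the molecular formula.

Heavy atoms from the SMILES: 13 C, 2 N, 4 O.
Implicit hydrogens by atom environment:
  5 × C (aromatic): 1 H each → 5
  3 × C: 1 H each → 3
  3 × C: no H
  2 × O: no H
  1 × C: 3 H
  1 × C (aromatic): no H
  1 × N: no H
  1 × N (charge +1): no H
  1 × O: 1 H
  1 × O (charge -1): no H
  Total hydrogens = 12.
Molecular formula: C13H12N2O4

C13H12N2O4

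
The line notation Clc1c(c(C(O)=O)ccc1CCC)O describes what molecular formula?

C10H11ClO3

Heavy atoms from the SMILES: 10 C, 1 Cl, 3 O.
Implicit hydrogens by atom environment:
  4 × C (aromatic): no H
  2 × C: 2 H each → 4
  2 × C (aromatic): 1 H each → 2
  2 × O: 1 H each → 2
  1 × C: 3 H
  1 × C: no H
  1 × Cl: no H
  1 × O: no H
  Total hydrogens = 11.
Molecular formula: C10H11ClO3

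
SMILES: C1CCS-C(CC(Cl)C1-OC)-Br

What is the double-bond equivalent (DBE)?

Molecular formula from the SMILES: C8H14BrClOS.
DoU = (2C + 2 + N − H − X)/2 = (2·8 + 2 + 0 − 14 − 2)/2 = 2/2 = 1.
(Structurally: 1 ring(s) + 0 π bond(s) = 1.)

1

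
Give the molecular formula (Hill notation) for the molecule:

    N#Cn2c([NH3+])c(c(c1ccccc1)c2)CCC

Heavy atoms from the SMILES: 14 C, 3 N.
Implicit hydrogens by atom environment:
  6 × C (aromatic): 1 H each → 6
  4 × C (aromatic): no H
  2 × C: 2 H each → 4
  1 × C: 3 H
  1 × C: no H
  1 × N (charge +1): 3 H
  1 × N (aromatic): no H
  1 × N: no H
  Total hydrogens = 16.
Net charge +1.
Molecular formula: C14H16N3+

C14H16N3+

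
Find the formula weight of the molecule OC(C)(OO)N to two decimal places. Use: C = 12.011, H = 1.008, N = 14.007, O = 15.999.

93.08

Molecular formula: C2H7NO3.
M = 2×12.011 + 7×1.008 + 1×14.007 + 3×15.999 = 93.08 g/mol.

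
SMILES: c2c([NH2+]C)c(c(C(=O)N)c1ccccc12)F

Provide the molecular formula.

C12H12FN2O+

Heavy atoms from the SMILES: 12 C, 1 F, 2 N, 1 O.
Implicit hydrogens by atom environment:
  5 × C (aromatic): 1 H each → 5
  5 × C (aromatic): no H
  1 × C: 3 H
  1 × C: no H
  1 × F: no H
  1 × N: 2 H
  1 × N (charge +1): 2 H
  1 × O: no H
  Total hydrogens = 12.
Net charge +1.
Molecular formula: C12H12FN2O+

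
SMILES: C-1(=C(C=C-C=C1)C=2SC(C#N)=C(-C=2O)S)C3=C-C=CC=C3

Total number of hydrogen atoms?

11

Hydrogens are implicit in SMILES; fill each atom to its normal valence:
  9 × C (aromatic): 1 H each → 9
  7 × C (aromatic): no H
  1 × C: no H
  1 × N: no H
  1 × O: 1 H
  1 × S: 1 H
  1 × S (aromatic): no H
  Total hydrogens = 11.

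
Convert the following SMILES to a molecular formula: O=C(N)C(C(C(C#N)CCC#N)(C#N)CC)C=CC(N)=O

C14H17N5O2

Heavy atoms from the SMILES: 14 C, 5 N, 2 O.
Implicit hydrogens by atom environment:
  6 × C: no H
  4 × C: 1 H each → 4
  3 × C: 2 H each → 6
  3 × N: no H
  2 × N: 2 H each → 4
  2 × O: no H
  1 × C: 3 H
  Total hydrogens = 17.
Molecular formula: C14H17N5O2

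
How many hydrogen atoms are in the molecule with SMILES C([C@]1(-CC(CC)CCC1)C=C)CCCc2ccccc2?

30

Hydrogens are implicit in SMILES; fill each atom to its normal valence:
  10 × C: 2 H each → 20
  5 × C (aromatic): 1 H each → 5
  2 × C: 1 H each → 2
  1 × C: 3 H
  1 × C: no H
  1 × C (aromatic): no H
  Total hydrogens = 30.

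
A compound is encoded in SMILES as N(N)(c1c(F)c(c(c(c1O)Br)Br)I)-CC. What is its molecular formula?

C8H8Br2FIN2O

Heavy atoms from the SMILES: 2 Br, 8 C, 1 F, 1 I, 2 N, 1 O.
Implicit hydrogens by atom environment:
  6 × C (aromatic): no H
  2 × Br: no H
  1 × C: 3 H
  1 × C: 2 H
  1 × F: no H
  1 × I: no H
  1 × N: 2 H
  1 × N: no H
  1 × O: 1 H
  Total hydrogens = 8.
Molecular formula: C8H8Br2FIN2O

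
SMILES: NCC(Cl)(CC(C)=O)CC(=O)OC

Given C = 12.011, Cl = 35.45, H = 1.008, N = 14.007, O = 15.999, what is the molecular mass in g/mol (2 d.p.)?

Molecular formula: C8H14ClNO3.
M = 8×12.011 + 1×35.45 + 14×1.008 + 1×14.007 + 3×15.999 = 207.65 g/mol.

207.65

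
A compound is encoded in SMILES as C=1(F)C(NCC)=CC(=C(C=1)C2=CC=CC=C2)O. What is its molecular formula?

Heavy atoms from the SMILES: 14 C, 1 F, 1 N, 1 O.
Implicit hydrogens by atom environment:
  7 × C (aromatic): 1 H each → 7
  5 × C (aromatic): no H
  1 × C: 3 H
  1 × C: 2 H
  1 × F: no H
  1 × N: 1 H
  1 × O: 1 H
  Total hydrogens = 14.
Molecular formula: C14H14FNO

C14H14FNO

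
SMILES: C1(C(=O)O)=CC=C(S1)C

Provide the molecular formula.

C6H6O2S

Heavy atoms from the SMILES: 6 C, 2 O, 1 S.
Implicit hydrogens by atom environment:
  2 × C (aromatic): 1 H each → 2
  2 × C (aromatic): no H
  1 × C: 3 H
  1 × C: no H
  1 × O: 1 H
  1 × O: no H
  1 × S (aromatic): no H
  Total hydrogens = 6.
Molecular formula: C6H6O2S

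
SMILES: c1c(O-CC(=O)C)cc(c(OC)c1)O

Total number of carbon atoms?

The symbol for carbon appears 10 times in the SMILES. Lowercase c denotes aromatic carbon and counts toward C.

10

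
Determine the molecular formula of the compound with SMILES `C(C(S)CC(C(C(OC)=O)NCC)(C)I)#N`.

Heavy atoms from the SMILES: 10 C, 1 I, 2 N, 2 O, 1 S.
Implicit hydrogens by atom environment:
  3 × C: 3 H each → 9
  3 × C: no H
  2 × C: 2 H each → 4
  2 × C: 1 H each → 2
  2 × O: no H
  1 × I: no H
  1 × N: 1 H
  1 × N: no H
  1 × S: 1 H
  Total hydrogens = 17.
Molecular formula: C10H17IN2O2S

C10H17IN2O2S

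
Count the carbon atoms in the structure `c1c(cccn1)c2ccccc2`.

11

The symbol for carbon appears 11 times in the SMILES. Lowercase c denotes aromatic carbon and counts toward C.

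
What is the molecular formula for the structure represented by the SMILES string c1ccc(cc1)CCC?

C9H12

Heavy atoms from the SMILES: 9 C.
Implicit hydrogens by atom environment:
  5 × C (aromatic): 1 H each → 5
  2 × C: 2 H each → 4
  1 × C: 3 H
  1 × C (aromatic): no H
  Total hydrogens = 12.
Molecular formula: C9H12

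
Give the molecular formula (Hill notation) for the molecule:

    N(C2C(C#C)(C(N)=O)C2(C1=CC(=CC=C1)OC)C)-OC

Heavy atoms from the SMILES: 15 C, 2 N, 3 O.
Implicit hydrogens by atom environment:
  4 × C (aromatic): 1 H each → 4
  4 × C: no H
  3 × C: 3 H each → 9
  3 × O: no H
  2 × C: 1 H each → 2
  2 × C (aromatic): no H
  1 × N: 2 H
  1 × N: 1 H
  Total hydrogens = 18.
Molecular formula: C15H18N2O3

C15H18N2O3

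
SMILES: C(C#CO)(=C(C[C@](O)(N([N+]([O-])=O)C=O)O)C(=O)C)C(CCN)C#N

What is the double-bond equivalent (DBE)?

8

Molecular formula from the SMILES: C13H16N4O7.
DoU = (2C + 2 + N − H − X)/2 = (2·13 + 2 + 4 − 16 − 0)/2 = 16/2 = 8.
(Structurally: 0 ring(s) + 8 π bond(s) = 8.)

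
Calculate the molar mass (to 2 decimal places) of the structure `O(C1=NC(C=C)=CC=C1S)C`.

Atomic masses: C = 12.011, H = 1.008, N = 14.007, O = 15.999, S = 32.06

167.23

Molecular formula: C8H9NOS.
M = 8×12.011 + 9×1.008 + 1×14.007 + 1×15.999 + 1×32.06 = 167.23 g/mol.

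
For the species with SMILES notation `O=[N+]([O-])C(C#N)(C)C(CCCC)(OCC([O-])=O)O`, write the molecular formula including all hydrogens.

Heavy atoms from the SMILES: 10 C, 2 N, 6 O.
Implicit hydrogens by atom environment:
  4 × C: 2 H each → 8
  4 × C: no H
  3 × O: no H
  2 × C: 3 H each → 6
  2 × O (charge -1): no H
  1 × N: no H
  1 × N (charge +1): no H
  1 × O: 1 H
  Total hydrogens = 15.
Net charge -1.
Molecular formula: C10H15N2O6-

C10H15N2O6-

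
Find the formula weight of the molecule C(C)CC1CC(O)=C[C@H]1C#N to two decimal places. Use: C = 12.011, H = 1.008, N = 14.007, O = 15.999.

Molecular formula: C9H13NO.
M = 9×12.011 + 13×1.008 + 1×14.007 + 1×15.999 = 151.21 g/mol.

151.21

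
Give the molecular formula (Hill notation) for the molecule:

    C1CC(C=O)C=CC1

Heavy atoms from the SMILES: 7 C, 1 O.
Implicit hydrogens by atom environment:
  4 × C: 1 H each → 4
  3 × C: 2 H each → 6
  1 × O: no H
  Total hydrogens = 10.
Molecular formula: C7H10O

C7H10O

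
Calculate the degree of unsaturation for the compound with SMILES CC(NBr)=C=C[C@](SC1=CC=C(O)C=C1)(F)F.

6

Molecular formula from the SMILES: C11H10BrF2NOS.
DoU = (2C + 2 + N − H − X)/2 = (2·11 + 2 + 1 − 10 − 3)/2 = 12/2 = 6.
(Structurally: 1 ring(s) + 5 π bond(s) = 6.)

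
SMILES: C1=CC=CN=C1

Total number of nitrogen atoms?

The symbol for nitrogen appears 1 time in the SMILES.

1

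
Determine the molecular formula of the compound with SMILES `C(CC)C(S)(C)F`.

Heavy atoms from the SMILES: 5 C, 1 F, 1 S.
Implicit hydrogens by atom environment:
  2 × C: 3 H each → 6
  2 × C: 2 H each → 4
  1 × C: no H
  1 × F: no H
  1 × S: 1 H
  Total hydrogens = 11.
Molecular formula: C5H11FS

C5H11FS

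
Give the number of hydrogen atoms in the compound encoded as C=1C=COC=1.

4

Hydrogens are implicit in SMILES; fill each atom to its normal valence:
  4 × C (aromatic): 1 H each → 4
  1 × O (aromatic): no H
  Total hydrogens = 4.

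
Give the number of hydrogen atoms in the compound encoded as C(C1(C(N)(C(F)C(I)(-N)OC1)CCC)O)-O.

18

Hydrogens are implicit in SMILES; fill each atom to its normal valence:
  4 × C: 2 H each → 8
  3 × C: no H
  2 × N: 2 H each → 4
  2 × O: 1 H each → 2
  1 × C: 3 H
  1 × C: 1 H
  1 × F: no H
  1 × I: no H
  1 × O: no H
  Total hydrogens = 18.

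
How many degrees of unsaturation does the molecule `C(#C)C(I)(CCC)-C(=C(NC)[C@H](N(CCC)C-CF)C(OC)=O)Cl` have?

Molecular formula from the SMILES: C17H27ClFIN2O2.
DoU = (2C + 2 + N − H − X)/2 = (2·17 + 2 + 2 − 27 − 3)/2 = 8/2 = 4.
(Structurally: 0 ring(s) + 4 π bond(s) = 4.)

4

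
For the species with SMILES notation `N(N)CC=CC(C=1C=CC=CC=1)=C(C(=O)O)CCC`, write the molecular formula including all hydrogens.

C15H20N2O2

Heavy atoms from the SMILES: 15 C, 2 N, 2 O.
Implicit hydrogens by atom environment:
  5 × C (aromatic): 1 H each → 5
  3 × C: 2 H each → 6
  3 × C: no H
  2 × C: 1 H each → 2
  1 × C: 3 H
  1 × C (aromatic): no H
  1 × N: 2 H
  1 × N: 1 H
  1 × O: 1 H
  1 × O: no H
  Total hydrogens = 20.
Molecular formula: C15H20N2O2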